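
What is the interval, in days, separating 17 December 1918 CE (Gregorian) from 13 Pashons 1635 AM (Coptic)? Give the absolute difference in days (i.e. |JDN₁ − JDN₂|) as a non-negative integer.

155

JDN of the first date = 2421945.
JDN of the second date = 2422100.
|2422100 − 2421945| = 155.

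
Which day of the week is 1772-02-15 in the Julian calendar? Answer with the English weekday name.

Equivalently 26 February 1772 Gregorian, JDN 2368326.
2368326 ≡ 2 (mod 7); counting from Monday = 0 gives Wednesday.

Wednesday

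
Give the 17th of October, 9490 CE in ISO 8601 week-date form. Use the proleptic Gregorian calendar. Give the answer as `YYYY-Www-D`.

The weekday is Friday (ISO weekday 5).
That Friday belongs to ISO week 42 of ISO year 9490.

9490-W42-5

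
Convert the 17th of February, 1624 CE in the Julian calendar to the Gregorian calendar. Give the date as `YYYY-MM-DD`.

1624-02-27

The Julian–Gregorian offset here is 10 days (Julian trailing).
17 February 1624 Julian + 10 days → 27 February 1624 Gregorian.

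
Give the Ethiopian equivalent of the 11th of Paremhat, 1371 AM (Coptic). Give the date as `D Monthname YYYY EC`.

Both dates share Julian Day Number 2325612; in the Ethiopian calendar that is 11 Megabit 1647 EC.

11 Megabit 1647 EC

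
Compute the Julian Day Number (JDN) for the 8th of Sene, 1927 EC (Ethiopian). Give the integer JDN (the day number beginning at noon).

Equivalently 15 June 1935 (Gregorian).
JDN 2451545 is 1 January 2000 CE (Gregorian); the target day is −23576 days from there, so JDN = 2427969.

2427969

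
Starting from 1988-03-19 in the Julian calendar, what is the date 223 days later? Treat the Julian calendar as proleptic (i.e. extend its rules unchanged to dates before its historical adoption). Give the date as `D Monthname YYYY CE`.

JDN of 1988-03-19 = 2447253.
2447253 + 223 = 2447476.
JDN 2447476 in the Julian calendar is 28 October 1988 CE.

28 October 1988 CE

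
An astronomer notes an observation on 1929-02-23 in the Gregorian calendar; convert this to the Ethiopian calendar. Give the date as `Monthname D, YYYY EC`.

Both dates share Julian Day Number 2425666; in the Ethiopian calendar that is 16 Yekatit 1921 EC.

Yekatit 16, 1921 EC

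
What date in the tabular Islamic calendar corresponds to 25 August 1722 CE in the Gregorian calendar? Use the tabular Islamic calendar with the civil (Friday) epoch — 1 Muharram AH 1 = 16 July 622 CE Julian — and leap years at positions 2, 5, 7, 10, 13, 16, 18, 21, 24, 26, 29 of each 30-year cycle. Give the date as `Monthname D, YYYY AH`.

Dhu al-Qa'dah 13, 1134 AH

Julian Day Number of the source date = 2350244.
Converting JDN 2350244 to the tabular Islamic calendar gives 13 Dhu al-Qa'dah 1134 AH.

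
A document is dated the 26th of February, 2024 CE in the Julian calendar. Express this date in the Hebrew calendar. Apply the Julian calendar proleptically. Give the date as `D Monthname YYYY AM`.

Both dates share Julian Day Number 2460380; in the Hebrew calendar that is 30 Adar I 5784 AM.

30 Adar I 5784 AM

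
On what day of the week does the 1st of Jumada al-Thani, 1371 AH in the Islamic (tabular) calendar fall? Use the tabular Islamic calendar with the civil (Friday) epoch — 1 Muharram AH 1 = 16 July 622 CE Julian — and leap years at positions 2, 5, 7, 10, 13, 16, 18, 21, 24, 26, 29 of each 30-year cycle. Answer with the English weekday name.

Wednesday

Equivalently 27 February 1952 Gregorian, JDN 2434070.
Since JDN mod 7 = 2 (0 = Monday), the day is Wednesday.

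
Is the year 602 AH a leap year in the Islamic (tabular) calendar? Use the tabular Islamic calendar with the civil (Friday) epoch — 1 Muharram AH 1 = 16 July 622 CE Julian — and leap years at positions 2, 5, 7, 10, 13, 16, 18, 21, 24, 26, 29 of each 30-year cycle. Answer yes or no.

Year 602 AH is year 2 of its 30-year cycle; leap positions are 2, 5, 7, 10, 13, 16, 18, 21, 24, 26, 29, so it is a leap year (355 days).

yes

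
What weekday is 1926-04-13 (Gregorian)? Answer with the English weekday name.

Tuesday

JDN 2424619 mod 7 = 1, and JDN 0 was a Monday, so this is a Tuesday.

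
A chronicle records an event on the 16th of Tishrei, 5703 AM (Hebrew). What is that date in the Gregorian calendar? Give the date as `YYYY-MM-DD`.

Both dates share Julian Day Number 2430630; in the Gregorian calendar that is 27 September 1942 CE.

1942-09-27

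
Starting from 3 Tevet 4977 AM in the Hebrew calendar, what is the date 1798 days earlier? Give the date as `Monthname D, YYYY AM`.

Shevat 7, 4972 AM

The starting date is JDN 2165551; 2165551 − 1798 = 2163753.
JDN 2163753 corresponds to Shevat 7, 4972 AM.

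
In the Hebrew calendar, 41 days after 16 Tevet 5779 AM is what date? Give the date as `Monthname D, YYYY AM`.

The starting date is JDN 2458477; 2458477 + 41 = 2458518.
JDN 2458518 corresponds to Shevat 28, 5779 AM.

Shevat 28, 5779 AM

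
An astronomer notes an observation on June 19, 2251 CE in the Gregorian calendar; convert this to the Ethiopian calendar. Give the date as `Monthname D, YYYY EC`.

Sene 10, 2243 EC

Julian Day Number of the source date = 2543390.
Converting JDN 2543390 to the Ethiopian calendar gives 10 Sene 2243 EC.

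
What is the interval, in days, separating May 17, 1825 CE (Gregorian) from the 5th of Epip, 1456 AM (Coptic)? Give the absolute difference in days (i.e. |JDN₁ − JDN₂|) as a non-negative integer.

30991

JDN of the first date = 2387764.
JDN of the second date = 2356773.
|2356773 − 2387764| = 30991.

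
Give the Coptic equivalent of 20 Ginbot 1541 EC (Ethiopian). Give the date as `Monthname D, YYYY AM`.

Pashons 20, 1265 AM

Both dates share Julian Day Number 2286965; in the Coptic calendar that is 20 Pashons 1265 AM.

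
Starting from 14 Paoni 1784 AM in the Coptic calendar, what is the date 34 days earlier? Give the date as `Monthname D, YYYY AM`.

Counting 34 days back from JDN 2476554 reaches JDN 2476520, which is Pashons 10, 1784 AM.

Pashons 10, 1784 AM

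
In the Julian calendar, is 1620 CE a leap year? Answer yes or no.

yes

1620 mod 4 = 0, so it is a leap year in the Julian calendar.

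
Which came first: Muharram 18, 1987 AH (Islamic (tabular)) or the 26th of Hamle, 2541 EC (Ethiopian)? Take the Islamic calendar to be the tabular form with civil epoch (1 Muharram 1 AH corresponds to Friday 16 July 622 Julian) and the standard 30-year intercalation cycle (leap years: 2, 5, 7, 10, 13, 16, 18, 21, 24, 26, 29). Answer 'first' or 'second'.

first

First date → JDN 2652229; second date → JDN 2652281.
JDN 2652229 < JDN 2652281, so the first date is earlier.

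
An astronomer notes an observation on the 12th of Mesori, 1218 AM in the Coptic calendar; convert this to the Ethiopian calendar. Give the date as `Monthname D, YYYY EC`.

Nehase 12, 1494 EC

The source date corresponds to 15 August 1502 in the proleptic Gregorian calendar (JDN 2269880).
That day falls on 12 Nehase 1494 EC in the Ethiopian calendar.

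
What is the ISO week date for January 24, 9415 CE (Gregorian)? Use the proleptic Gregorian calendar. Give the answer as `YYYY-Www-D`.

The weekday is Tuesday (ISO weekday 2).
That Tuesday belongs to ISO week 4 of ISO year 9415.

9415-W04-2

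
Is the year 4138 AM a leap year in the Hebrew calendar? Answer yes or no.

Hebrew year 4138 is year 15 of its 19-year Metonic cycle; leap years are at positions 3, 6, 8, 11, 14, 17, 19, so it is a common year (12 months).

no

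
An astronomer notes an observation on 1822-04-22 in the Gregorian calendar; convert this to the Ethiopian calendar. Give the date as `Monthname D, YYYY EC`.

Both dates share Julian Day Number 2386643; in the Ethiopian calendar that is 15 Miyazya 1814 EC.

Miyazya 15, 1814 EC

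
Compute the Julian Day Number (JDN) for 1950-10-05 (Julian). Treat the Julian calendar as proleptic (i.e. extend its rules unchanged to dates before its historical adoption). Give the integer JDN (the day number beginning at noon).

Equivalently 18 October 1950 (Gregorian).
JDN 2451545 is 1 January 2000 CE (Gregorian); the target day is −17972 days from there, so JDN = 2433573.

2433573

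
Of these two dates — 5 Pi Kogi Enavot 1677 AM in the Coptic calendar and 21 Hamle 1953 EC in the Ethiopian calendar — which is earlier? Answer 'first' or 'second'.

second

The two dates have Julian Day Numbers 2437553 and 2437509 respectively.
Since 2437509 < 2437553, the second date comes first.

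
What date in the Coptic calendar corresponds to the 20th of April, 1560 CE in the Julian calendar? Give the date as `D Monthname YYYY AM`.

25 Parmouti 1276 AM

Julian Day Number of the source date = 2290958.
Converting JDN 2290958 to the Coptic calendar gives 25 Parmouti 1276 AM.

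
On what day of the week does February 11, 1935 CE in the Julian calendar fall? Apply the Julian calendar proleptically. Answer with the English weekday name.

Sunday

Equivalently 24 February 1935 Gregorian, JDN 2427858.
2427858 ≡ 6 (mod 7); counting from Monday = 0 gives Sunday.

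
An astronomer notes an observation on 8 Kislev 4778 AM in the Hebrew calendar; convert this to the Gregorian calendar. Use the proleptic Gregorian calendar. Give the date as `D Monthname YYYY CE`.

5 December 1017 CE

Both dates share Julian Day Number 2092850; in the Gregorian calendar that is 5 December 1017 CE.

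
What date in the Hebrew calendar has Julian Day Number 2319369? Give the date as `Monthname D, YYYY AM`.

Shevat 27, 5398 AM

The Gregorian equivalent of JDN 2319369 is 11 February 1638.
In the Hebrew calendar that day is Shevat 27, 5398 AM.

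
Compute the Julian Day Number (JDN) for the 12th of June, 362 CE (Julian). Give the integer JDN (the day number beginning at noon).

1853441

In the proleptic Gregorian calendar the same day is 13 June 362.
JDN 2451545 is 1 January 2000 CE (Gregorian); the target day is −598104 days from there, so JDN = 1853441.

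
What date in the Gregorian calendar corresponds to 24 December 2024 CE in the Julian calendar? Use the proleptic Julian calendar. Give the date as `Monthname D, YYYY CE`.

January 6, 2025 CE

The Julian–Gregorian offset here is 13 days (Julian trailing).
24 December 2024 Julian + 13 days → 6 January 2025 Gregorian.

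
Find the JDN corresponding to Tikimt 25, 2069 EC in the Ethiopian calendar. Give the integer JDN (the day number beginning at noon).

Equivalently 4 November 2076 (Gregorian).
JDN 2299161 is 15 October 1582 CE (Gregorian); the target day is +180451 days from there, so JDN = 2479612.

2479612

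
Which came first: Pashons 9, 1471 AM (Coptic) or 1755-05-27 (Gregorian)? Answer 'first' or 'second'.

first

Converting both to JDN: 2362195 vs 2362207; the smaller is the first.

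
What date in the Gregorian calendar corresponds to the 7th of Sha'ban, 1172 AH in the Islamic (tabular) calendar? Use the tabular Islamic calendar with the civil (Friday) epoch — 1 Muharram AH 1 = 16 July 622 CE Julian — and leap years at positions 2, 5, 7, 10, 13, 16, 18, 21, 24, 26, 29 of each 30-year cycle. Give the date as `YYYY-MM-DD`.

1759-04-05

Both dates share Julian Day Number 2363616; in the Gregorian calendar that is 5 April 1759 CE.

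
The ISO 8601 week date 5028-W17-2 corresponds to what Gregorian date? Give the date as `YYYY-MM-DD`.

ISO week 1 of 5028 is the week containing the first Thursday of 5028.
Week 17, day 2 (Tuesday) lands on 5028-04-22.

5028-04-22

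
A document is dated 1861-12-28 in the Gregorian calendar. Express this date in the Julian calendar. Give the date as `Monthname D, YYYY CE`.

The Julian–Gregorian offset here is 12 days (Julian trailing).
28 December 1861 Gregorian − 12 days → 16 December 1861 Julian.

December 16, 1861 CE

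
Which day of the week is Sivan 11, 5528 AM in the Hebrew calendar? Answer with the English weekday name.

Equivalently 27 May 1768 Gregorian, JDN 2366956.
JDN 2366956 mod 7 = 4, and JDN 0 was a Monday, so this is a Friday.

Friday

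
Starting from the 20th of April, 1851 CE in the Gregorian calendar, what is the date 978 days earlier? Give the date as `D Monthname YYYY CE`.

The starting date is JDN 2397233; 2397233 − 978 = 2396255.
JDN 2396255 corresponds to 15 August 1848 CE.

15 August 1848 CE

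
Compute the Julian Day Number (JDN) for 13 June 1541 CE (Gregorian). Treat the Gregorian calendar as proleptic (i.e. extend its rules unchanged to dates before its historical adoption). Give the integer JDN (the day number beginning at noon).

JDN 2400001 is 17 November 1858 CE (Gregorian), MJD 0; the target day is −115939 days from there, so JDN = 2284062.

2284062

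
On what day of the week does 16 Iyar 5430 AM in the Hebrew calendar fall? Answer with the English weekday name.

This is JDN 2331141 (6 May 1670 Gregorian).
JDN 2331141 mod 7 = 1, and JDN 0 was a Monday, so this is a Tuesday.

Tuesday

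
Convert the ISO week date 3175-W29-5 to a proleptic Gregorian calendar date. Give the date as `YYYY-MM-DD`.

3175-07-18

ISO week 1 of 3175 is the week containing the first Thursday of 3175.
Week 29, day 5 (Friday) lands on 3175-07-18.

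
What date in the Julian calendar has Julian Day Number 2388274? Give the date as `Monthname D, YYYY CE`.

The Gregorian equivalent of JDN 2388274 is 9 October 1826.
In the Julian calendar that day is September 27, 1826 CE.

September 27, 1826 CE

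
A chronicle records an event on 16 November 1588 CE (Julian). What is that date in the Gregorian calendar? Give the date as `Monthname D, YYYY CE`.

November 26, 1588 CE

For dates in this range the Gregorian date is 10 days ahead of the Julian.
16 November 1588 Julian + 10 days → 26 November 1588 Gregorian.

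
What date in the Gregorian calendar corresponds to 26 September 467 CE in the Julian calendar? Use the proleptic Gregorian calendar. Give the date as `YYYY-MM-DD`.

0467-09-27

The Julian–Gregorian offset here is 1 day (Julian trailing).
26 September 467 Julian + 1 day → 27 September 467 Gregorian.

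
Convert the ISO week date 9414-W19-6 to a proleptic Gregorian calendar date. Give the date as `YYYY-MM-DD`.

ISO week 1 of 9414 is the week containing the first Thursday of 9414.
Week 19, day 6 (Saturday) lands on 9414-05-14.

9414-05-14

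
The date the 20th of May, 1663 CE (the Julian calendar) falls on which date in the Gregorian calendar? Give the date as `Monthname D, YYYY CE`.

May 30, 1663 CE

For dates in this range the Gregorian date is 10 days ahead of the Julian.
20 May 1663 Julian + 10 days → 30 May 1663 Gregorian.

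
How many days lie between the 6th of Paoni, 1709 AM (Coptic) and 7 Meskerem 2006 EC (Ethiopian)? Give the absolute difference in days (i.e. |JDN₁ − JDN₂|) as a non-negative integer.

7401

First date → JDN 2449152; second date → JDN 2456553.
The interval is |2449152 − 2456553| = 7401 days.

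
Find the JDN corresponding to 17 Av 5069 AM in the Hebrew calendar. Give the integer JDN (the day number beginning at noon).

2199376

Equivalently 2 August 1309 (proleptic Gregorian).
JDN 2400001 is 17 November 1858 CE (Gregorian), MJD 0; the target day is −200625 days from there, so JDN = 2199376.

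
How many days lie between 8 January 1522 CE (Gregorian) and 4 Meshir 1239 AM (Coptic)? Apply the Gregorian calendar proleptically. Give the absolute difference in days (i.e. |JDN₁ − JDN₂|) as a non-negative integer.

396

JDN of the first date = 2276966.
JDN of the second date = 2277362.
|2277362 − 2276966| = 396.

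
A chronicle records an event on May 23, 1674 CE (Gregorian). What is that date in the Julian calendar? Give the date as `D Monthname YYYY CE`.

13 May 1674 CE

The Julian–Gregorian offset here is 10 days (Julian trailing).
23 May 1674 Gregorian − 10 days → 13 May 1674 Julian.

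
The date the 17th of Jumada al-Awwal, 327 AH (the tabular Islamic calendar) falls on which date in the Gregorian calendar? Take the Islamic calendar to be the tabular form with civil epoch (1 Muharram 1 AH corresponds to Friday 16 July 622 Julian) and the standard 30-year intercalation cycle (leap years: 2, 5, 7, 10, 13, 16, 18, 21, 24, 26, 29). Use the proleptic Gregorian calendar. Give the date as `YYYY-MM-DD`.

Both dates share Julian Day Number 2064098; in the Gregorian calendar that is 17 March 939 CE.

0939-03-17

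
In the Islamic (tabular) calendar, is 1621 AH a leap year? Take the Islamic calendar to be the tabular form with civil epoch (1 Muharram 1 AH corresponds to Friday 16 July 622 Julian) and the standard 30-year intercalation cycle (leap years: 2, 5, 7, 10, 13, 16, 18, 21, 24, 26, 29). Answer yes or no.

Year 1621 AH is year 1 of its 30-year cycle; leap positions are 2, 5, 7, 10, 13, 16, 18, 21, 24, 26, 29, so it is a common year (354 days).

no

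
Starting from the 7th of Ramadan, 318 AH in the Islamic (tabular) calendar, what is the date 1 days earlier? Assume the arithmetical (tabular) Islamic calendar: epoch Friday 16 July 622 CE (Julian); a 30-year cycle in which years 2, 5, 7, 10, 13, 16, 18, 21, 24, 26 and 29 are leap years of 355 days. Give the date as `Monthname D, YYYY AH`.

Ramadan 6, 318 AH

Counting 1 day back from JDN 2061016 reaches JDN 2061015, which is Ramadan 6, 318 AH.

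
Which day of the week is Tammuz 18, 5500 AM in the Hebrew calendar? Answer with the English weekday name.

This is JDN 2356776 (13 July 1740 Gregorian).
JDN 2356776 mod 7 = 2, and JDN 0 was a Monday, so this is a Wednesday.

Wednesday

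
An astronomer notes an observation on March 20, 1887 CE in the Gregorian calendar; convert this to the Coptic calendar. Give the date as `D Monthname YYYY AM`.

12 Paremhat 1603 AM

Both dates share Julian Day Number 2410351; in the Coptic calendar that is 12 Paremhat 1603 AM.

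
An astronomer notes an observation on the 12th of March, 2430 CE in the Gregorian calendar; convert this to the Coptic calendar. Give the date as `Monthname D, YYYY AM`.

Meshir 30, 2146 AM

Both dates share Julian Day Number 2608670; in the Coptic calendar that is 30 Meshir 2146 AM.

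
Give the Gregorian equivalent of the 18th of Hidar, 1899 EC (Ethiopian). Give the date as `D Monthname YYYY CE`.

27 November 1906 CE

Julian Day Number of the source date = 2417542.
Converting JDN 2417542 to the Gregorian calendar gives 27 November 1906 CE.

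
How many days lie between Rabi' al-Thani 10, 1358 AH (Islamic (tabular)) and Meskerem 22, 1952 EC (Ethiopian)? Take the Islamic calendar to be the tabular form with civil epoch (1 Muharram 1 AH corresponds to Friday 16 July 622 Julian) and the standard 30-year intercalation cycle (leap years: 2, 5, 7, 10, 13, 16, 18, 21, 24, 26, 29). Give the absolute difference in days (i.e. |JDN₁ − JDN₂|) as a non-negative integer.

7431

First date → JDN 2429414; second date → JDN 2436845.
The interval is |2429414 − 2436845| = 7431 days.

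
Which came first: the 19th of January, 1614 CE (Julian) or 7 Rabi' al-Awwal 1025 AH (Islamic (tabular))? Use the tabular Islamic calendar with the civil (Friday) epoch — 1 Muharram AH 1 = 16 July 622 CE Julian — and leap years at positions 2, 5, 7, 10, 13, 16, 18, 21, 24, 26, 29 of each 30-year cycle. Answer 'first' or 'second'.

first

The two dates have Julian Day Numbers 2310590 and 2311376 respectively.
Since 2310590 < 2311376, the first date comes first.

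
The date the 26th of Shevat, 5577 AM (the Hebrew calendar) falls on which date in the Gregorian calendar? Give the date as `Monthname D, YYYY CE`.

February 12, 1817 CE

Julian Day Number of the source date = 2384748.
Converting JDN 2384748 to the Gregorian calendar gives 12 February 1817 CE.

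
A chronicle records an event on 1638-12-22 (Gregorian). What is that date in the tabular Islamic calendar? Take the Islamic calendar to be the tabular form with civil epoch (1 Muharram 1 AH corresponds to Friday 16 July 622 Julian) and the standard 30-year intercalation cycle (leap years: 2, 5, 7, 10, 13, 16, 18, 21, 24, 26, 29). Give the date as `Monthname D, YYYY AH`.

Sha'ban 15, 1048 AH

Julian Day Number of the source date = 2319683.
Converting JDN 2319683 to the tabular Islamic calendar gives 15 Sha'ban 1048 AH.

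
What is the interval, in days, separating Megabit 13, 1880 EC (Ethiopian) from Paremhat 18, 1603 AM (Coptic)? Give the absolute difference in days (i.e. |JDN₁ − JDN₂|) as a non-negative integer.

JDN of the first date = 2410718.
JDN of the second date = 2410357.
|2410357 − 2410718| = 361.

361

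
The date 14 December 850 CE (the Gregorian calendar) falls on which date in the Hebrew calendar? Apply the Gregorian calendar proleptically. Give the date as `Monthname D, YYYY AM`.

Tevet 2, 4611 AM

Both dates share Julian Day Number 2031864; in the Hebrew calendar that is 2 Tevet 4611 AM.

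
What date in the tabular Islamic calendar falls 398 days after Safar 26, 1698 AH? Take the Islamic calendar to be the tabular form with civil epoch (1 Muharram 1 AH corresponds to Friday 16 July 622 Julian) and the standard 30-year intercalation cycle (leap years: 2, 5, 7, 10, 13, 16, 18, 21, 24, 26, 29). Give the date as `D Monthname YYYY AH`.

10 Rabi' al-Thani 1699 AH

The starting date is JDN 2549855; 2549855 + 398 = 2550253.
JDN 2550253 corresponds to 10 Rabi' al-Thani 1699 AH.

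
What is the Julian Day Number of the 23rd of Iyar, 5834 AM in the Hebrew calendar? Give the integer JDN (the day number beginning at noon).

2478713

Equivalently 20 May 2074 (Gregorian).
JDN 2400001 is 17 November 1858 CE (Gregorian), MJD 0; the target day is +78712 days from there, so JDN = 2478713.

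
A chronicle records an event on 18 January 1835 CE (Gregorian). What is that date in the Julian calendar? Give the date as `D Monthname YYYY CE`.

6 January 1835 CE

For dates in this range the Gregorian date is 12 days ahead of the Julian.
18 January 1835 Gregorian − 12 days → 6 January 1835 Julian.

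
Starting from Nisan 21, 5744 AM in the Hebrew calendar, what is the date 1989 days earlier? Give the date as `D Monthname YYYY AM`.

12 Cheshvan 5739 AM

JDN of Nisan 21, 5744 AM = 2445814.
2445814 − 1989 = 2443825.
JDN 2443825 in the Hebrew calendar is 12 Cheshvan 5739 AM.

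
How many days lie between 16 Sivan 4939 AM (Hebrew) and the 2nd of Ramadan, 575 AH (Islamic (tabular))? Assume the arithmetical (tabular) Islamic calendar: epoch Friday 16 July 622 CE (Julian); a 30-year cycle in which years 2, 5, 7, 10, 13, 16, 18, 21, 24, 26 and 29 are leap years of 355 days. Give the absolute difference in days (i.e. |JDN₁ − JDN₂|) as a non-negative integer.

First date → JDN 2151830; second date → JDN 2152083.
The interval is |2151830 − 2152083| = 253 days.

253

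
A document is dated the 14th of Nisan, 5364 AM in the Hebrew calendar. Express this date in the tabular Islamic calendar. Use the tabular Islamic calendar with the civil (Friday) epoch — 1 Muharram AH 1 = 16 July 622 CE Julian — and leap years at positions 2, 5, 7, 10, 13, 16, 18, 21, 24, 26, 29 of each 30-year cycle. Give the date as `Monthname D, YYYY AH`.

Dhu al-Qa'dah 14, 1012 AH

Both dates share Julian Day Number 2307013; in the tabular Islamic calendar that is 14 Dhu al-Qa'dah 1012 AH.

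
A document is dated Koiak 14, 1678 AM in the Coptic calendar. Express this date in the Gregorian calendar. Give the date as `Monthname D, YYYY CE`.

Both dates share Julian Day Number 2437657; in the Gregorian calendar that is 23 December 1961 CE.

December 23, 1961 CE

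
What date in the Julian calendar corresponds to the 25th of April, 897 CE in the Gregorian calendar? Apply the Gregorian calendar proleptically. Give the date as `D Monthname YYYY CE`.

For dates in this range the Gregorian date is 4 days ahead of the Julian.
25 April 897 Gregorian − 4 days → 21 April 897 Julian.

21 April 897 CE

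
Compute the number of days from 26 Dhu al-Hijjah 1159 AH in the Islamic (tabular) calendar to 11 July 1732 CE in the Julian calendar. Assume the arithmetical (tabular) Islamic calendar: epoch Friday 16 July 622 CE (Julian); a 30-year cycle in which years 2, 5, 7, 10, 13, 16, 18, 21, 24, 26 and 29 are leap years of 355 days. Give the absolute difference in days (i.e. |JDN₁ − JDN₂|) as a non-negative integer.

First date → JDN 2359147; second date → JDN 2353863.
The interval is |2359147 − 2353863| = 5284 days.

5284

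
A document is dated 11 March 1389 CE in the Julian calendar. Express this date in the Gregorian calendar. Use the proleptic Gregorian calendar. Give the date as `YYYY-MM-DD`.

1389-03-19

The Julian–Gregorian offset here is 8 days (Julian trailing).
11 March 1389 Julian + 8 days → 19 March 1389 Gregorian.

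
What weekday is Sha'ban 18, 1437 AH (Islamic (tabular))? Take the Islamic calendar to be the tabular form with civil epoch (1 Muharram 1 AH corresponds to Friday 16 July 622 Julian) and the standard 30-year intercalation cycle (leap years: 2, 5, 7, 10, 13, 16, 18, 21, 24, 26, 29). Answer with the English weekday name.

Thursday

Equivalently 26 May 2016 Gregorian, JDN 2457535.
Since JDN mod 7 = 3 (0 = Monday), the day is Thursday.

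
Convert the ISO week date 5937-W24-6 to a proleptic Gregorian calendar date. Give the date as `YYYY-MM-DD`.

ISO week 1 of 5937 is the week containing the first Thursday of 5937.
Week 24, day 6 (Saturday) lands on 5937-06-19.

5937-06-19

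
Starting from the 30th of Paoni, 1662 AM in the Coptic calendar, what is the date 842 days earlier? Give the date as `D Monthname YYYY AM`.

8 Paremhat 1660 AM

The starting date is JDN 2432009; 2432009 − 842 = 2431167.
JDN 2431167 corresponds to 8 Paremhat 1660 AM.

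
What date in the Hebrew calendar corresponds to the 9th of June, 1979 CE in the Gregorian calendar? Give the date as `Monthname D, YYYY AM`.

Julian Day Number of the source date = 2444034.
Converting JDN 2444034 to the Hebrew calendar gives 14 Sivan 5739 AM.

Sivan 14, 5739 AM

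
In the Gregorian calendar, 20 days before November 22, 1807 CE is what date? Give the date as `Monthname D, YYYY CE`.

November 2, 1807 CE

Counting 20 days back from JDN 2381378 reaches JDN 2381358, which is November 2, 1807 CE.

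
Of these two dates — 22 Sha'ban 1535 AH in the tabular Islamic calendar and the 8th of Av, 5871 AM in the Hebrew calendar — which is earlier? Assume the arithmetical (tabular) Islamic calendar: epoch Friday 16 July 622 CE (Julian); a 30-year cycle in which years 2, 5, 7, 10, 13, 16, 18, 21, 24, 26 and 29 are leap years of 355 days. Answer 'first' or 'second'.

first

Converting both to JDN: 2492266 vs 2492310; the smaller is the first.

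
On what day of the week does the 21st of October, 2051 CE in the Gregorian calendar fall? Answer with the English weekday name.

Saturday

JDN 2470466 mod 7 = 5, and JDN 0 was a Monday, so this is a Saturday.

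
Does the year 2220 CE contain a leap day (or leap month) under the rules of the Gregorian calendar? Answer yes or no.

2220 is divisible by 4 and not by 100, so it is a leap year.

yes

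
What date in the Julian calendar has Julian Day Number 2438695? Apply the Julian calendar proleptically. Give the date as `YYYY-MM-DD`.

The Gregorian equivalent of JDN 2438695 is 26 October 1964.
In the Julian calendar that day is 1964-10-13.

1964-10-13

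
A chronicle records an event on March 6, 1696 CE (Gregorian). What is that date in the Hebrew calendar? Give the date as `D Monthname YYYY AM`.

Both dates share Julian Day Number 2340577; in the Hebrew calendar that is 2 Adar II 5456 AM.

2 Adar II 5456 AM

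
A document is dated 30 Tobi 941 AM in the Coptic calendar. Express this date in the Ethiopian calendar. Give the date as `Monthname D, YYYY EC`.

The source date corresponds to 1 February 1225 in the proleptic Gregorian calendar (JDN 2168514).
That day falls on 30 Tir 1217 EC in the Ethiopian calendar.

Tir 30, 1217 EC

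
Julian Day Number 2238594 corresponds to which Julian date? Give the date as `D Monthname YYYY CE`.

JDN 2238594 is 17 December 1416 in the proleptic Gregorian calendar.
In the Julian calendar that day is 8 December 1416 CE.

8 December 1416 CE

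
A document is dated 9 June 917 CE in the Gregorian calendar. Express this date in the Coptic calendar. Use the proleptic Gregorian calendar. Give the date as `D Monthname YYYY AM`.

10 Paoni 633 AM

Julian Day Number of the source date = 2056147.
Converting JDN 2056147 to the Coptic calendar gives 10 Paoni 633 AM.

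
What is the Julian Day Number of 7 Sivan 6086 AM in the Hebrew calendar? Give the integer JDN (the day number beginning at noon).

2570772

Equivalently 8 June 2326 (Gregorian).
JDN 2400001 is 17 November 1858 CE (Gregorian), MJD 0; the target day is +170771 days from there, so JDN = 2570772.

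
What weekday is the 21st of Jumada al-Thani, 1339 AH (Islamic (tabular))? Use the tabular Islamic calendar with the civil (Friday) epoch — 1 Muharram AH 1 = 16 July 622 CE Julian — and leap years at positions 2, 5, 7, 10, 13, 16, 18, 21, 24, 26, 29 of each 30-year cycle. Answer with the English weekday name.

Equivalently 2 March 1921 Gregorian, JDN 2422751.
JDN 2422751 mod 7 = 2, and JDN 0 was a Monday, so this is a Wednesday.

Wednesday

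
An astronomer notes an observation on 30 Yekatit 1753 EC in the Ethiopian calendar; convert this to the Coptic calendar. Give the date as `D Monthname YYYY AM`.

The source date corresponds to 7 March 1761 in the Gregorian calendar (JDN 2364318).
That day falls on 30 Meshir 1477 AM in the Coptic calendar.

30 Meshir 1477 AM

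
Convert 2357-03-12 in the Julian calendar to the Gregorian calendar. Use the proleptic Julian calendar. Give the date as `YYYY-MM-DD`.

2357-03-28

For dates in this range the Gregorian date is 16 days ahead of the Julian.
12 March 2357 Julian + 16 days → 28 March 2357 Gregorian.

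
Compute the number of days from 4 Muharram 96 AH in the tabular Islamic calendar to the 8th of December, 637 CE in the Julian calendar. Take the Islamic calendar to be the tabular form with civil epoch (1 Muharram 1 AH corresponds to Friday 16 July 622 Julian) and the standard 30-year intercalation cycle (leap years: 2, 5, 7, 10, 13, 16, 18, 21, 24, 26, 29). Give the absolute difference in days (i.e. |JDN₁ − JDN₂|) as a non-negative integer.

First date → JDN 1982108; second date → JDN 1954064.
The interval is |1982108 − 1954064| = 28044 days.

28044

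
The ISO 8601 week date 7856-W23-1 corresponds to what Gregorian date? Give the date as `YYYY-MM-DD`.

ISO week 1 of 7856 is the week containing the first Thursday of 7856.
Week 23, day 1 (Monday) lands on 7856-06-02.

7856-06-02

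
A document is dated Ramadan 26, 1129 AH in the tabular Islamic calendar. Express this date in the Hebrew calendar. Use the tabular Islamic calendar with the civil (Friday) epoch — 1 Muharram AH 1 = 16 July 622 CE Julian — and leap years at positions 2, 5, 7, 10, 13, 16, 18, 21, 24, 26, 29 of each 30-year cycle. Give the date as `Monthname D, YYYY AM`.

Elul 27, 5477 AM

Both dates share Julian Day Number 2348427; in the Hebrew calendar that is 27 Elul 5477 AM.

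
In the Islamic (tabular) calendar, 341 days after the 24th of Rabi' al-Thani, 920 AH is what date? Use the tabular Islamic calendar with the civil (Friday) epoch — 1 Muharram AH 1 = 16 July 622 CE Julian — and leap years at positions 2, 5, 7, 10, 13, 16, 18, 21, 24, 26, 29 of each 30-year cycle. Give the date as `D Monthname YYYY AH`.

11 Rabi' al-Thani 921 AH

JDN of the 24th of Rabi' al-Thani, 920 AH = 2274215.
2274215 + 341 = 2274556.
JDN 2274556 in the tabular Islamic calendar is 11 Rabi' al-Thani 921 AH.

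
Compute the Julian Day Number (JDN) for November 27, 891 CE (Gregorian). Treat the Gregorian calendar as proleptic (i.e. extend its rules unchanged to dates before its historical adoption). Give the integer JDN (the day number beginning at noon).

JDN 2451545 is 1 January 2000 CE (Gregorian); the target day is −404723 days from there, so JDN = 2046822.

2046822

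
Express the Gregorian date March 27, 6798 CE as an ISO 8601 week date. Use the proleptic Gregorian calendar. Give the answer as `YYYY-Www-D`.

6798-W13-5

The weekday is Friday (ISO weekday 5).
That Friday belongs to ISO week 13 of ISO year 6798.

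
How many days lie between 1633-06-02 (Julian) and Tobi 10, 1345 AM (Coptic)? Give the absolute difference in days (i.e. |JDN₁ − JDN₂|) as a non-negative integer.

1609

First date → JDN 2317664; second date → JDN 2316055.
The interval is |2317664 − 2316055| = 1609 days.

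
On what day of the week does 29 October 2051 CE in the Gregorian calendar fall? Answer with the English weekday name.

JDN 2470474 mod 7 = 6, and JDN 0 was a Monday, so this is a Sunday.

Sunday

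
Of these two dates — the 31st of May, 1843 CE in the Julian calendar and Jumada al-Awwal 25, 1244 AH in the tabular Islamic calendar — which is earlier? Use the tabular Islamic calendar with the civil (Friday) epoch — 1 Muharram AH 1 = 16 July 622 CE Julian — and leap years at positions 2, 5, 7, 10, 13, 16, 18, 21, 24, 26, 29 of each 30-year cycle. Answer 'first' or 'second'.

second

The two dates have Julian Day Numbers 2394364 and 2389060 respectively.
Since 2389060 < 2394364, the second date comes first.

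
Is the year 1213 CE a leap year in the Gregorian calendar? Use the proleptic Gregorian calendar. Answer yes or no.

no

1213 is not divisible by 4, so it is a common year.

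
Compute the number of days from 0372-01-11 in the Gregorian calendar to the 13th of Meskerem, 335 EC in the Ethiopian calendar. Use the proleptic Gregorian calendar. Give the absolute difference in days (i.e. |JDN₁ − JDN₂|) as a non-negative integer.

10714

JDN of the first date = 1856940.
JDN of the second date = 1846226.
|1846226 − 1856940| = 10714.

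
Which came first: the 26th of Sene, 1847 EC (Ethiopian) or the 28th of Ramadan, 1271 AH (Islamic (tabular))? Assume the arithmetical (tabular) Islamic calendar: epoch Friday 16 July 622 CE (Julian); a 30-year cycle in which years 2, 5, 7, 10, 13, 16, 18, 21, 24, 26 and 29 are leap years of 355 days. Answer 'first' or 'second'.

First date → JDN 2398767; second date → JDN 2398749.
JDN 2398749 < JDN 2398767, so the second date is earlier.

second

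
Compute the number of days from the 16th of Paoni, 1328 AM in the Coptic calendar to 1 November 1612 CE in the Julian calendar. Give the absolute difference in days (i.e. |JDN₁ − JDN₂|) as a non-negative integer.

JDN of the first date = 2310002.
JDN of the second date = 2310146.
|2310146 − 2310002| = 144.

144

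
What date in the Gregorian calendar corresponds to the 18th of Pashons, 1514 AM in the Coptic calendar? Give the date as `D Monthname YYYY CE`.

24 May 1798 CE

Julian Day Number of the source date = 2377910.
Converting JDN 2377910 to the Gregorian calendar gives 24 May 1798 CE.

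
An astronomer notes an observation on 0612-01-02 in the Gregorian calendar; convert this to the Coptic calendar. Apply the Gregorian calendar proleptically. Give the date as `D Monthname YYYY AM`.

Both dates share Julian Day Number 1944589; in the Coptic calendar that is 3 Tobi 328 AM.

3 Tobi 328 AM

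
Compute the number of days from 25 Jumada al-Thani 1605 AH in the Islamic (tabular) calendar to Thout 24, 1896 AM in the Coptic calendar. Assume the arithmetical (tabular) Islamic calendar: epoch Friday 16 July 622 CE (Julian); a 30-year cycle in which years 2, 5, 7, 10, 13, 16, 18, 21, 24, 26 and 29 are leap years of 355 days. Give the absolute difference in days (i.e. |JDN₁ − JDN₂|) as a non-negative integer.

186

JDN of the first date = 2517016.
JDN of the second date = 2517202.
|2517202 − 2517016| = 186.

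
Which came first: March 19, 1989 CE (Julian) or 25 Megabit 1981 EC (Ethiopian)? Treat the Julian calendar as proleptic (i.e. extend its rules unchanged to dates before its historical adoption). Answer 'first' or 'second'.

first

Converting both to JDN: 2447618 vs 2447620; the smaller is the first.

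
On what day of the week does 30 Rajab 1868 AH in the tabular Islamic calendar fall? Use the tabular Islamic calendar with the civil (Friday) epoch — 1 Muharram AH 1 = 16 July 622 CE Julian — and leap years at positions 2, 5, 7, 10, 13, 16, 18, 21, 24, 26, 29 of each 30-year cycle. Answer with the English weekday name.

This is JDN 2610249 (8 July 2434 Gregorian).
Since JDN mod 7 = 5 (0 = Monday), the day is Saturday.

Saturday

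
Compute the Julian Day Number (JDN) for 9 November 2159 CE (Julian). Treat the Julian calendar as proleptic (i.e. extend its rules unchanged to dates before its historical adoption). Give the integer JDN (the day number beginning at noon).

In the Gregorian calendar the same day is 23 November 2159.
JDN 2400001 is 17 November 1858 CE (Gregorian), MJD 0; the target day is +109944 days from there, so JDN = 2509945.

2509945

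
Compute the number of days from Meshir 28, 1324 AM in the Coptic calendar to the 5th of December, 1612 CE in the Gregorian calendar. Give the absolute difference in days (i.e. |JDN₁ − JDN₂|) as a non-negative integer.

1737

First date → JDN 2308433; second date → JDN 2310170.
The interval is |2308433 − 2310170| = 1737 days.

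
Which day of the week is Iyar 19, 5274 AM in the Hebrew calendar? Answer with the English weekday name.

Monday

This is JDN 2274181 (25 May 1514 Gregorian).
Since JDN mod 7 = 0 (0 = Monday), the day is Monday.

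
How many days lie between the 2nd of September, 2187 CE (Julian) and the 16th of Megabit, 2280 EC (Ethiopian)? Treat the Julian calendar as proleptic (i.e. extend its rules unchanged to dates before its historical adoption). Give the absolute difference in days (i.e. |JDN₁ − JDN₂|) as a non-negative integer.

JDN of the first date = 2520104.
JDN of the second date = 2556821.
|2556821 − 2520104| = 36717.

36717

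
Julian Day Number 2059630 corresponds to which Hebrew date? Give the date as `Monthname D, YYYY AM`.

JDN 2059630 is 22 December 926 in the proleptic Gregorian calendar.
In the Hebrew calendar that day is Tevet 8, 4687 AM.

Tevet 8, 4687 AM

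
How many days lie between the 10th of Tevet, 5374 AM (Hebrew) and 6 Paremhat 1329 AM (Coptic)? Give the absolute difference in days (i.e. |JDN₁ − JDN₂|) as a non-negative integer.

285

First date → JDN 2310552; second date → JDN 2310267.
The interval is |2310552 − 2310267| = 285 days.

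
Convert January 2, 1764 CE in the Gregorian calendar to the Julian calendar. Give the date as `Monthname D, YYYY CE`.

The Julian–Gregorian offset here is 11 days (Julian trailing).
2 January 1764 Gregorian − 11 days → 22 December 1763 Julian.

December 22, 1763 CE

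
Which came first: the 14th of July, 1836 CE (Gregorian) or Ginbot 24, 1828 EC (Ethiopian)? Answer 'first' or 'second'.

First date → JDN 2391840; second date → JDN 2391796.
JDN 2391796 < JDN 2391840, so the second date is earlier.

second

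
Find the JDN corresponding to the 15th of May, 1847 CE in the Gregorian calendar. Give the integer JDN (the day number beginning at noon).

2395797

JDN 2400001 is 17 November 1858 CE (Gregorian), MJD 0; the target day is −4204 days from there, so JDN = 2395797.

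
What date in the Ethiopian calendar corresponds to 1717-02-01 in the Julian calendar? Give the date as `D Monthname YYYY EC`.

7 Yekatit 1709 EC

Both dates share Julian Day Number 2348224; in the Ethiopian calendar that is 7 Yekatit 1709 EC.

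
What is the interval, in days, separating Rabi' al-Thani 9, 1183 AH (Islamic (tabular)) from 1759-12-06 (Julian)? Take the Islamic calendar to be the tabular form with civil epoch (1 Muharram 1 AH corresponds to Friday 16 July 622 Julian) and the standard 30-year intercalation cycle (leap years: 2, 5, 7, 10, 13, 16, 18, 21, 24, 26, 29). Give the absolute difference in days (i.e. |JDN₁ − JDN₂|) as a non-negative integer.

First date → JDN 2367398; second date → JDN 2363872.
The interval is |2367398 − 2363872| = 3526 days.

3526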